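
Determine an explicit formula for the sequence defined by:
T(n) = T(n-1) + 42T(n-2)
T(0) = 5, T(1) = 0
Characteristic equation: x² - x - 42 = 0, which factors as (x - (7))(x - (-6)) = 0.
Roots r₁ = 7, r₂ = -6 (distinct).
General solution: T(n) = A·(7)^n + B·(-6)^n.
From T(0) = 5: A + B = 5.
From T(1) = 0: 7A - 6B = 0.
Solving: A = \frac{30}{13}, B = \frac{35}{13}.
So T(n) = \frac{35 \left(-6\right)^{n}}{13} + \frac{30 \cdot 7^{n}}{13}.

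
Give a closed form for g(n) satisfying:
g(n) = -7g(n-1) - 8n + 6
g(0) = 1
First-order linear with linear forcing.
Homogeneous solution: g_h(n) = A·(-7)^n.
Try particular g_p(n) = pn + q. Substituting:
  pn + q = -7(p(n-1) + q) - 8n + 6.
Matching the n-coefficient: p = -7p - 8 ⇒ p = -1.
Matching constants: q = 7p - 7q + 6 ⇒ q = - \frac{1}{8}.
General: g(n) = A·(-7)^n - n - \frac{1}{8}.
Apply g(0) = 1: A - \frac{1}{8} = 1 ⇒ A = \frac{9}{8}.
So g(n) = \frac{9 \left(-7\right)^{n}}{8} - n - \frac{1}{8}.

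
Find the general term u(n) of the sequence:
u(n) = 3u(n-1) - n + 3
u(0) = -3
First-order linear with linear forcing.
Homogeneous solution: u_h(n) = A·(3)^n.
Try particular u_p(n) = pn + q. Substituting:
  pn + q = 3(p(n-1) + q) - n + 3.
Matching the n-coefficient: p = 3p - 1 ⇒ p = \frac{1}{2}.
Matching constants: q = -3p + 3q + 3 ⇒ q = - \frac{3}{4}.
General: u(n) = A·(3)^n + \frac{n}{2} - \frac{3}{4}.
Apply u(0) = -3: A - \frac{3}{4} = -3 ⇒ A = - \frac{9}{4}.
So u(n) = - \frac{9 \cdot 3^{n}}{4} + \frac{n}{2} - \frac{3}{4}.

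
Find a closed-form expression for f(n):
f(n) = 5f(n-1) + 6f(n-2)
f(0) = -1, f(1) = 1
Characteristic equation: x² - 5x - 6 = 0, which factors as (x - (6))(x - (-1)) = 0.
Roots r₁ = 6, r₂ = -1 (distinct).
General solution: f(n) = A·(6)^n + B·(-1)^n.
From f(0) = -1: A + B = -1.
From f(1) = 1: 6A - B = 1.
Solving: A = 0, B = -1.
So f(n) = - \left(-1\right)^{n}.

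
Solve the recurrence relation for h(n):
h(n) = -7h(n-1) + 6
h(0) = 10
First-order linear non-homogeneous.
Homogeneous solution: h_h(n) = A·(-7)^n.
Try constant particular solution h_p = K: K = -7K + 6 ⇒ K = \frac{3}{4}.
General: h(n) = A·(-7)^n + \frac{3}{4}.
Apply h(0) = 10: A + \frac{3}{4} = 10 ⇒ A = \frac{37}{4}.
So h(n) = \frac{37 \left(-7\right)^{n}}{4} + \frac{3}{4}.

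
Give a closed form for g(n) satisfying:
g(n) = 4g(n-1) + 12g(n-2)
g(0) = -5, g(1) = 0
Characteristic equation: x² - 4x - 12 = 0, which factors as (x - (6))(x - (-2)) = 0.
Roots r₁ = 6, r₂ = -2 (distinct).
General solution: g(n) = A·(6)^n + B·(-2)^n.
From g(0) = -5: A + B = -5.
From g(1) = 0: 6A - 2B = 0.
Solving: A = - \frac{5}{4}, B = - \frac{15}{4}.
So g(n) = - \frac{15 \left(-2\right)^{n}}{4} - \frac{5 \cdot 6^{n}}{4}.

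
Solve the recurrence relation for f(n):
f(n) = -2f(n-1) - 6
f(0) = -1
First-order linear non-homogeneous.
Homogeneous solution: f_h(n) = A·(-2)^n.
Try constant particular solution f_p = K: K = -2K - 6 ⇒ K = -2.
General: f(n) = A·(-2)^n - 2.
Apply f(0) = -1: A - 2 = -1 ⇒ A = 1.
So f(n) = \left(-2\right)^{n} - 2.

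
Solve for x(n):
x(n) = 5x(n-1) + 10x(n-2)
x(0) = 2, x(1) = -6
Characteristic equation: x² - 5x - 10 = 0.
Discriminant Δ = (5)² + 4·(10) = 65.
Roots r₁,₂ = (5 ± √65)/2, so r₁ = \frac{5}{2} + \frac{\sqrt{65}}{2}, r₂ = \frac{5}{2} - \frac{\sqrt{65}}{2}.
General solution: x(n) = A·r₁^n + B·r₂^n.
From the initial conditions, A + B = 2 and r₁A + r₂B = -6.
Since r₁ - r₂ = √65: A = (-6 - (2)r₂)/√65 = 1 - \frac{11 \sqrt{65}}{65}, and B = 2 - A = 1 + \frac{11 \sqrt{65}}{65}.
So x(n) = \left(1 - \frac{11 \sqrt{65}}{65}\right)\left(\frac{5}{2} + \frac{\sqrt{65}}{2}\right)^n + \left(1 + \frac{11 \sqrt{65}}{65}\right)\left(\frac{5}{2} - \frac{\sqrt{65}}{2}\right)^n.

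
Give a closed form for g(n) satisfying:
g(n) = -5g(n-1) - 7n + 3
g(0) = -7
First-order linear with linear forcing.
Homogeneous solution: g_h(n) = A·(-5)^n.
Try particular g_p(n) = pn + q. Substituting:
  pn + q = -5(p(n-1) + q) - 7n + 3.
Matching the n-coefficient: p = -5p - 7 ⇒ p = - \frac{7}{6}.
Matching constants: q = 5p - 5q + 3 ⇒ q = - \frac{17}{36}.
General: g(n) = A·(-5)^n - \frac{7 n}{6} - \frac{17}{36}.
Apply g(0) = -7: A - \frac{17}{36} = -7 ⇒ A = - \frac{235}{36}.
So g(n) = - \frac{235 \left(-5\right)^{n}}{36} - \frac{7 n}{6} - \frac{17}{36}.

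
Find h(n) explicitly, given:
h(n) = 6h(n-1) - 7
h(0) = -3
First-order linear non-homogeneous.
Homogeneous solution: h_h(n) = A·(6)^n.
Try constant particular solution h_p = K: K = 6K - 7 ⇒ K = \frac{7}{5}.
General: h(n) = A·(6)^n + \frac{7}{5}.
Apply h(0) = -3: A + \frac{7}{5} = -3 ⇒ A = - \frac{22}{5}.
So h(n) = \frac{7}{5} - \frac{22 \cdot 6^{n}}{5}.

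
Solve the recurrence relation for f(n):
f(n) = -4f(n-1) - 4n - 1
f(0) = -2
First-order linear with linear forcing.
Homogeneous solution: f_h(n) = A·(-4)^n.
Try particular f_p(n) = pn + q. Substituting:
  pn + q = -4(p(n-1) + q) - 4n - 1.
Matching the n-coefficient: p = -4p - 4 ⇒ p = - \frac{4}{5}.
Matching constants: q = 4p - 4q - 1 ⇒ q = - \frac{21}{25}.
General: f(n) = A·(-4)^n - \frac{4 n}{5} - \frac{21}{25}.
Apply f(0) = -2: A - \frac{21}{25} = -2 ⇒ A = - \frac{29}{25}.
So f(n) = - \frac{29 \left(-4\right)^{n}}{25} - \frac{4 n}{5} - \frac{21}{25}.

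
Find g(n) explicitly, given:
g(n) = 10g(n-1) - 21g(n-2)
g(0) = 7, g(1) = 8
Characteristic equation: x² - 10x + 21 = 0, which factors as (x - (7))(x - (3)) = 0.
Roots r₁ = 7, r₂ = 3 (distinct).
General solution: g(n) = A·(7)^n + B·(3)^n.
From g(0) = 7: A + B = 7.
From g(1) = 8: 7A + 3B = 8.
Solving: A = - \frac{13}{4}, B = \frac{41}{4}.
So g(n) = \frac{41 \cdot 3^{n}}{4} - \frac{13 \cdot 7^{n}}{4}.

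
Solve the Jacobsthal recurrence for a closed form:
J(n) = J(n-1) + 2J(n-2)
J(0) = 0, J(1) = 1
This is the Jacobsthal sequence.
Characteristic equation: x² - x - 2 = 0; roots r₁ = 2, r₂ = -1.
General: J(n) = A·r₁^n + B·r₂^n. Solving with J(0)=0, J(1)=1 gives A = \frac{1}{3}, B = - \frac{1}{3}.
So J(n) = - \frac{\left(-1\right)^{n}}{3} + \frac{2^{n}}{3}.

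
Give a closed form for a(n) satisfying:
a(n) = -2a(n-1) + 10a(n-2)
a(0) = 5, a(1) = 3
Characteristic equation: x² + 2x - 10 = 0.
Discriminant Δ = (-2)² + 4·(10) = 44.
Roots r₁,₂ = (-2 ± √44)/2, so r₁ = -1 + \sqrt{11}, r₂ = - \sqrt{11} - 1.
General solution: a(n) = A·r₁^n + B·r₂^n.
From the initial conditions, A + B = 5 and r₁A + r₂B = 3.
Since r₁ - r₂ = √44: A = (3 - (5)r₂)/√44 = \frac{4 \sqrt{11}}{11} + \frac{5}{2}, and B = 5 - A = \frac{5}{2} - \frac{4 \sqrt{11}}{11}.
So a(n) = \left(\frac{4 \sqrt{11}}{11} + \frac{5}{2}\right)\left(-1 + \sqrt{11}\right)^n + \left(\frac{5}{2} - \frac{4 \sqrt{11}}{11}\right)\left(- \sqrt{11} - 1\right)^n.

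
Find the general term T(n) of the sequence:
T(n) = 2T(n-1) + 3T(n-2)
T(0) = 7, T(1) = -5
Characteristic equation: x² - 2x - 3 = 0, which factors as (x - (3))(x - (-1)) = 0.
Roots r₁ = 3, r₂ = -1 (distinct).
General solution: T(n) = A·(3)^n + B·(-1)^n.
From T(0) = 7: A + B = 7.
From T(1) = -5: 3A - B = -5.
Solving: A = \frac{1}{2}, B = \frac{13}{2}.
So T(n) = \frac{13 \left(-1\right)^{n}}{2} + \frac{3^{n}}{2}.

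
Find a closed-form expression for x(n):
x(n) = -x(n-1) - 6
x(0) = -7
First-order linear non-homogeneous.
Homogeneous solution: x_h(n) = A·(-1)^n.
Try constant particular solution x_p = K: K = -K - 6 ⇒ K = -3.
General: x(n) = A·(-1)^n - 3.
Apply x(0) = -7: A - 3 = -7 ⇒ A = -4.
So x(n) = - 4 \left(-1\right)^{n} - 3.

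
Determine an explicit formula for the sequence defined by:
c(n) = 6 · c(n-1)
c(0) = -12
Pure geometric recurrence with ratio 6.
By induction c(n) = c(0) · (6)^n = - 12 \cdot 6^{n}.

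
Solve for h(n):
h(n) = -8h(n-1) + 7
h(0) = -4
First-order linear non-homogeneous.
Homogeneous solution: h_h(n) = A·(-8)^n.
Try constant particular solution h_p = K: K = -8K + 7 ⇒ K = \frac{7}{9}.
General: h(n) = A·(-8)^n + \frac{7}{9}.
Apply h(0) = -4: A + \frac{7}{9} = -4 ⇒ A = - \frac{43}{9}.
So h(n) = \frac{7}{9} - \frac{43 \left(-8\right)^{n}}{9}.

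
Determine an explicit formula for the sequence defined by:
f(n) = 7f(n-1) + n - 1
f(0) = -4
First-order linear with linear forcing.
Homogeneous solution: f_h(n) = A·(7)^n.
Try particular f_p(n) = pn + q. Substituting:
  pn + q = 7(p(n-1) + q) + n - 1.
Matching the n-coefficient: p = 7p + 1 ⇒ p = - \frac{1}{6}.
Matching constants: q = -7p + 7q - 1 ⇒ q = - \frac{1}{36}.
General: f(n) = A·(7)^n - \frac{n}{6} - \frac{1}{36}.
Apply f(0) = -4: A - \frac{1}{36} = -4 ⇒ A = - \frac{143}{36}.
So f(n) = - \frac{143 \cdot 7^{n}}{36} - \frac{n}{6} - \frac{1}{36}.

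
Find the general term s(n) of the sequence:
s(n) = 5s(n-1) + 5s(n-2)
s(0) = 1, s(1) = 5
Characteristic equation: x² - 5x - 5 = 0.
Discriminant Δ = (5)² + 4·(5) = 45.
Roots r₁,₂ = (5 ± √45)/2, so r₁ = \frac{5}{2} + \frac{3 \sqrt{5}}{2}, r₂ = \frac{5}{2} - \frac{3 \sqrt{5}}{2}.
General solution: s(n) = A·r₁^n + B·r₂^n.
From the initial conditions, A + B = 1 and r₁A + r₂B = 5.
Since r₁ - r₂ = √45: A = (5 - (1)r₂)/√45 = \frac{\sqrt{5}}{6} + \frac{1}{2}, and B = 1 - A = \frac{1}{2} - \frac{\sqrt{5}}{6}.
So s(n) = \left(\frac{\sqrt{5}}{6} + \frac{1}{2}\right)\left(\frac{5}{2} + \frac{3 \sqrt{5}}{2}\right)^n + \left(\frac{1}{2} - \frac{\sqrt{5}}{6}\right)\left(\frac{5}{2} - \frac{3 \sqrt{5}}{2}\right)^n.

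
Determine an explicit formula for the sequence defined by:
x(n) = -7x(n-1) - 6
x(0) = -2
First-order linear non-homogeneous.
Homogeneous solution: x_h(n) = A·(-7)^n.
Try constant particular solution x_p = K: K = -7K - 6 ⇒ K = - \frac{3}{4}.
General: x(n) = A·(-7)^n - \frac{3}{4}.
Apply x(0) = -2: A - \frac{3}{4} = -2 ⇒ A = - \frac{5}{4}.
So x(n) = - \frac{5 \left(-7\right)^{n}}{4} - \frac{3}{4}.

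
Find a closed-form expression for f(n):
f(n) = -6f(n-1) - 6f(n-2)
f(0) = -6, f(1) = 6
Characteristic equation: x² + 6x + 6 = 0.
Discriminant Δ = (-6)² + 4·(-6) = 12.
Roots r₁,₂ = (-6 ± √12)/2, so r₁ = -3 + \sqrt{3}, r₂ = -3 - \sqrt{3}.
General solution: f(n) = A·r₁^n + B·r₂^n.
From the initial conditions, A + B = -6 and r₁A + r₂B = 6.
Since r₁ - r₂ = √12: A = (6 - (-6)r₂)/√12 = - 2 \sqrt{3} - 3, and B = -6 - A = -3 + 2 \sqrt{3}.
So f(n) = \left(- 2 \sqrt{3} - 3\right)\left(-3 + \sqrt{3}\right)^n + \left(-3 + 2 \sqrt{3}\right)\left(-3 - \sqrt{3}\right)^n.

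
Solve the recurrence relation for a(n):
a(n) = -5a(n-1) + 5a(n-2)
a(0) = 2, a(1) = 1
Characteristic equation: x² + 5x - 5 = 0.
Discriminant Δ = (-5)² + 4·(5) = 45.
Roots r₁,₂ = (-5 ± √45)/2, so r₁ = - \frac{5}{2} + \frac{3 \sqrt{5}}{2}, r₂ = - \frac{3 \sqrt{5}}{2} - \frac{5}{2}.
General solution: a(n) = A·r₁^n + B·r₂^n.
From the initial conditions, A + B = 2 and r₁A + r₂B = 1.
Since r₁ - r₂ = √45: A = (1 - (2)r₂)/√45 = \frac{2 \sqrt{5}}{5} + 1, and B = 2 - A = 1 - \frac{2 \sqrt{5}}{5}.
So a(n) = \left(\frac{2 \sqrt{5}}{5} + 1\right)\left(- \frac{5}{2} + \frac{3 \sqrt{5}}{2}\right)^n + \left(1 - \frac{2 \sqrt{5}}{5}\right)\left(- \frac{3 \sqrt{5}}{2} - \frac{5}{2}\right)^n.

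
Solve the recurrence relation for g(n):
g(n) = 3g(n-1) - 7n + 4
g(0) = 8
First-order linear with linear forcing.
Homogeneous solution: g_h(n) = A·(3)^n.
Try particular g_p(n) = pn + q. Substituting:
  pn + q = 3(p(n-1) + q) - 7n + 4.
Matching the n-coefficient: p = 3p - 7 ⇒ p = \frac{7}{2}.
Matching constants: q = -3p + 3q + 4 ⇒ q = \frac{13}{4}.
General: g(n) = A·(3)^n + \frac{7 n}{2} + \frac{13}{4}.
Apply g(0) = 8: A + \frac{13}{4} = 8 ⇒ A = \frac{19}{4}.
So g(n) = \frac{19 \cdot 3^{n}}{4} + \frac{7 n}{2} + \frac{13}{4}.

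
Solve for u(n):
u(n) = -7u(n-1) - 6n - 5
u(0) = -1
First-order linear with linear forcing.
Homogeneous solution: u_h(n) = A·(-7)^n.
Try particular u_p(n) = pn + q. Substituting:
  pn + q = -7(p(n-1) + q) - 6n - 5.
Matching the n-coefficient: p = -7p - 6 ⇒ p = - \frac{3}{4}.
Matching constants: q = 7p - 7q - 5 ⇒ q = - \frac{41}{32}.
General: u(n) = A·(-7)^n - \frac{3 n}{4} - \frac{41}{32}.
Apply u(0) = -1: A - \frac{41}{32} = -1 ⇒ A = \frac{9}{32}.
So u(n) = \frac{9 \left(-7\right)^{n}}{32} - \frac{3 n}{4} - \frac{41}{32}.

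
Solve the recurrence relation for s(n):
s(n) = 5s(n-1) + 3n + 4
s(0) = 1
First-order linear with linear forcing.
Homogeneous solution: s_h(n) = A·(5)^n.
Try particular s_p(n) = pn + q. Substituting:
  pn + q = 5(p(n-1) + q) + 3n + 4.
Matching the n-coefficient: p = 5p + 3 ⇒ p = - \frac{3}{4}.
Matching constants: q = -5p + 5q + 4 ⇒ q = - \frac{31}{16}.
General: s(n) = A·(5)^n - \frac{3 n}{4} - \frac{31}{16}.
Apply s(0) = 1: A - \frac{31}{16} = 1 ⇒ A = \frac{47}{16}.
So s(n) = \frac{47 \cdot 5^{n}}{16} - \frac{3 n}{4} - \frac{31}{16}.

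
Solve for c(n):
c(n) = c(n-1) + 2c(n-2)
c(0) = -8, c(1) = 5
Characteristic equation: x² - x - 2 = 0, which factors as (x - (-1))(x - (2)) = 0.
Roots r₁ = -1, r₂ = 2 (distinct).
General solution: c(n) = A·(-1)^n + B·(2)^n.
From c(0) = -8: A + B = -8.
From c(1) = 5: -A + 2B = 5.
Solving: A = -7, B = -1.
So c(n) = - 7 \left(-1\right)^{n} - 2^{n}.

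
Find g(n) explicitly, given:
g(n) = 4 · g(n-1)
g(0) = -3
Pure geometric recurrence with ratio 4.
By induction g(n) = g(0) · (4)^n = - 3 \cdot 4^{n}.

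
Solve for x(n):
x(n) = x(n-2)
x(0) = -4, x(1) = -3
Characteristic equation: x² - 1 = 0, which factors as (x - (1))(x - (-1)) = 0.
Roots r₁ = 1, r₂ = -1 (distinct).
General solution: x(n) = A·(1)^n + B·(-1)^n.
From x(0) = -4: A + B = -4.
From x(1) = -3: A - B = -3.
Solving: A = - \frac{7}{2}, B = - \frac{1}{2}.
So x(n) = - \frac{\left(-1\right)^{n}}{2} - \frac{7}{2}.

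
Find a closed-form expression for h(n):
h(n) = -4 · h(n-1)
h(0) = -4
Pure geometric recurrence with ratio -4.
By induction h(n) = h(0) · (-4)^n = - 4 \left(-4\right)^{n}.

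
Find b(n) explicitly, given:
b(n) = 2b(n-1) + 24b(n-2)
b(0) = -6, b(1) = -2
Characteristic equation: x² - 2x - 24 = 0, which factors as (x - (-4))(x - (6)) = 0.
Roots r₁ = -4, r₂ = 6 (distinct).
General solution: b(n) = A·(-4)^n + B·(6)^n.
From b(0) = -6: A + B = -6.
From b(1) = -2: -4A + 6B = -2.
Solving: A = - \frac{17}{5}, B = - \frac{13}{5}.
So b(n) = - \frac{17 \left(-4\right)^{n}}{5} - \frac{13 \cdot 6^{n}}{5}.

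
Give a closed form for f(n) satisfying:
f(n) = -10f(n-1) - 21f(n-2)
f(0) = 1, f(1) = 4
Characteristic equation: x² + 10x + 21 = 0, which factors as (x - (-3))(x - (-7)) = 0.
Roots r₁ = -3, r₂ = -7 (distinct).
General solution: f(n) = A·(-3)^n + B·(-7)^n.
From f(0) = 1: A + B = 1.
From f(1) = 4: -3A - 7B = 4.
Solving: A = \frac{11}{4}, B = - \frac{7}{4}.
So f(n) = \frac{11 \left(-3\right)^{n}}{4} - \frac{7 \left(-7\right)^{n}}{4}.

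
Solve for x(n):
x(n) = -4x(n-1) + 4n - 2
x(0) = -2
First-order linear with linear forcing.
Homogeneous solution: x_h(n) = A·(-4)^n.
Try particular x_p(n) = pn + q. Substituting:
  pn + q = -4(p(n-1) + q) + 4n - 2.
Matching the n-coefficient: p = -4p + 4 ⇒ p = \frac{4}{5}.
Matching constants: q = 4p - 4q - 2 ⇒ q = \frac{6}{25}.
General: x(n) = A·(-4)^n + \frac{4 n}{5} + \frac{6}{25}.
Apply x(0) = -2: A + \frac{6}{25} = -2 ⇒ A = - \frac{56}{25}.
So x(n) = - \frac{56 \left(-4\right)^{n}}{25} + \frac{4 n}{5} + \frac{6}{25}.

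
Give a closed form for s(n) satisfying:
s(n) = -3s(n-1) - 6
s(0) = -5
First-order linear non-homogeneous.
Homogeneous solution: s_h(n) = A·(-3)^n.
Try constant particular solution s_p = K: K = -3K - 6 ⇒ K = - \frac{3}{2}.
General: s(n) = A·(-3)^n - \frac{3}{2}.
Apply s(0) = -5: A - \frac{3}{2} = -5 ⇒ A = - \frac{7}{2}.
So s(n) = - \frac{7 \left(-3\right)^{n}}{2} - \frac{3}{2}.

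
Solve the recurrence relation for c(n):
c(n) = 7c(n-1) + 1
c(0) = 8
First-order linear non-homogeneous.
Homogeneous solution: c_h(n) = A·(7)^n.
Try constant particular solution c_p = K: K = 7K + 1 ⇒ K = - \frac{1}{6}.
General: c(n) = A·(7)^n - \frac{1}{6}.
Apply c(0) = 8: A - \frac{1}{6} = 8 ⇒ A = \frac{49}{6}.
So c(n) = \frac{49 \cdot 7^{n}}{6} - \frac{1}{6}.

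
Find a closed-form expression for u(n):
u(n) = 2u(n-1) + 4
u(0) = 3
First-order linear non-homogeneous.
Homogeneous solution: u_h(n) = A·(2)^n.
Try constant particular solution u_p = K: K = 2K + 4 ⇒ K = -4.
General: u(n) = A·(2)^n - 4.
Apply u(0) = 3: A - 4 = 3 ⇒ A = 7.
So u(n) = 7 \cdot 2^{n} - 4.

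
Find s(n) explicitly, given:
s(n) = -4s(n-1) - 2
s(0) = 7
First-order linear non-homogeneous.
Homogeneous solution: s_h(n) = A·(-4)^n.
Try constant particular solution s_p = K: K = -4K - 2 ⇒ K = - \frac{2}{5}.
General: s(n) = A·(-4)^n - \frac{2}{5}.
Apply s(0) = 7: A - \frac{2}{5} = 7 ⇒ A = \frac{37}{5}.
So s(n) = \frac{37 \left(-4\right)^{n}}{5} - \frac{2}{5}.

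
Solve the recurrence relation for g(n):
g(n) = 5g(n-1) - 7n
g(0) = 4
First-order linear with linear forcing.
Homogeneous solution: g_h(n) = A·(5)^n.
Try particular g_p(n) = pn + q. Substituting:
  pn + q = 5(p(n-1) + q) - 7n.
Matching the n-coefficient: p = 5p - 7 ⇒ p = \frac{7}{4}.
Matching constants: q = -5p + 5q ⇒ q = \frac{35}{16}.
General: g(n) = A·(5)^n + \frac{7 n}{4} + \frac{35}{16}.
Apply g(0) = 4: A + \frac{35}{16} = 4 ⇒ A = \frac{29}{16}.
So g(n) = \frac{29 \cdot 5^{n}}{16} + \frac{7 n}{4} + \frac{35}{16}.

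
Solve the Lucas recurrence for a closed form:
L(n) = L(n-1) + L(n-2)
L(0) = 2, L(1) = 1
This is the Lucas sequence.
Characteristic equation: x² - x - 1 = 0; roots r₁ = \frac{1}{2} + \frac{\sqrt{5}}{2}, r₂ = \frac{1}{2} - \frac{\sqrt{5}}{2}.
General: L(n) = A·r₁^n + B·r₂^n. Solving with L(0)=2, L(1)=1 gives A = 1, B = 1.
So L(n) = 2^{- n} \left(\left(1 - \sqrt{5}\right)^{n} + \left(1 + \sqrt{5}\right)^{n}\right).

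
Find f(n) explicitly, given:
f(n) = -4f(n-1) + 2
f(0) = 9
First-order linear non-homogeneous.
Homogeneous solution: f_h(n) = A·(-4)^n.
Try constant particular solution f_p = K: K = -4K + 2 ⇒ K = \frac{2}{5}.
General: f(n) = A·(-4)^n + \frac{2}{5}.
Apply f(0) = 9: A + \frac{2}{5} = 9 ⇒ A = \frac{43}{5}.
So f(n) = \frac{43 \left(-4\right)^{n}}{5} + \frac{2}{5}.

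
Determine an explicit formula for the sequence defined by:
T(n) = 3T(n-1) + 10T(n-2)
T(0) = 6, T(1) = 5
Characteristic equation: x² - 3x - 10 = 0, which factors as (x - (-2))(x - (5)) = 0.
Roots r₁ = -2, r₂ = 5 (distinct).
General solution: T(n) = A·(-2)^n + B·(5)^n.
From T(0) = 6: A + B = 6.
From T(1) = 5: -2A + 5B = 5.
Solving: A = \frac{25}{7}, B = \frac{17}{7}.
So T(n) = \frac{25 \left(-2\right)^{n}}{7} + \frac{17 \cdot 5^{n}}{7}.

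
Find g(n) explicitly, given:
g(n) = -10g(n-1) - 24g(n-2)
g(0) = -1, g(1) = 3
Characteristic equation: x² + 10x + 24 = 0, which factors as (x - (-6))(x - (-4)) = 0.
Roots r₁ = -6, r₂ = -4 (distinct).
General solution: g(n) = A·(-6)^n + B·(-4)^n.
From g(0) = -1: A + B = -1.
From g(1) = 3: -6A - 4B = 3.
Solving: A = \frac{1}{2}, B = - \frac{3}{2}.
So g(n) = - \frac{3 \left(-4\right)^{n}}{2} + \frac{\left(-6\right)^{n}}{2}.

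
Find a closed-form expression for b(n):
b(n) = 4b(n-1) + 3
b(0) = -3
First-order linear non-homogeneous.
Homogeneous solution: b_h(n) = A·(4)^n.
Try constant particular solution b_p = K: K = 4K + 3 ⇒ K = -1.
General: b(n) = A·(4)^n - 1.
Apply b(0) = -3: A - 1 = -3 ⇒ A = -2.
So b(n) = - 2 \cdot 4^{n} - 1.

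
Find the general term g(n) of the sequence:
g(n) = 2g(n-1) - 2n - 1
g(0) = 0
First-order linear with linear forcing.
Homogeneous solution: g_h(n) = A·(2)^n.
Try particular g_p(n) = pn + q. Substituting:
  pn + q = 2(p(n-1) + q) - 2n - 1.
Matching the n-coefficient: p = 2p - 2 ⇒ p = 2.
Matching constants: q = -2p + 2q - 1 ⇒ q = 5.
General: g(n) = A·(2)^n + 2 n + 5.
Apply g(0) = 0: A + 5 = 0 ⇒ A = -5.
So g(n) = - 5 \cdot 2^{n} + 2 n + 5.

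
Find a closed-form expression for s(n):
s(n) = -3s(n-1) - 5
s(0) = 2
First-order linear non-homogeneous.
Homogeneous solution: s_h(n) = A·(-3)^n.
Try constant particular solution s_p = K: K = -3K - 5 ⇒ K = - \frac{5}{4}.
General: s(n) = A·(-3)^n - \frac{5}{4}.
Apply s(0) = 2: A - \frac{5}{4} = 2 ⇒ A = \frac{13}{4}.
So s(n) = \frac{13 \left(-3\right)^{n}}{4} - \frac{5}{4}.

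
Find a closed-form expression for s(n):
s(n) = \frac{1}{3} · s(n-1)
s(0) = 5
Pure geometric recurrence with ratio \frac{1}{3}.
By induction s(n) = s(0) · (\frac{1}{3})^n = 5 \cdot 3^{- n}.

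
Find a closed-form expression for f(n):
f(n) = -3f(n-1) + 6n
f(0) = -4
First-order linear with linear forcing.
Homogeneous solution: f_h(n) = A·(-3)^n.
Try particular f_p(n) = pn + q. Substituting:
  pn + q = -3(p(n-1) + q) + 6n.
Matching the n-coefficient: p = -3p + 6 ⇒ p = \frac{3}{2}.
Matching constants: q = 3p - 3q ⇒ q = \frac{9}{8}.
General: f(n) = A·(-3)^n + \frac{3 n}{2} + \frac{9}{8}.
Apply f(0) = -4: A + \frac{9}{8} = -4 ⇒ A = - \frac{41}{8}.
So f(n) = - \frac{41 \left(-3\right)^{n}}{8} + \frac{3 n}{2} + \frac{9}{8}.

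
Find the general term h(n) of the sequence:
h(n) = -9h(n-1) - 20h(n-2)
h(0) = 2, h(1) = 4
Characteristic equation: x² + 9x + 20 = 0, which factors as (x - (-5))(x - (-4)) = 0.
Roots r₁ = -5, r₂ = -4 (distinct).
General solution: h(n) = A·(-5)^n + B·(-4)^n.
From h(0) = 2: A + B = 2.
From h(1) = 4: -5A - 4B = 4.
Solving: A = -12, B = 14.
So h(n) = 14 \left(-4\right)^{n} - 12 \left(-5\right)^{n}.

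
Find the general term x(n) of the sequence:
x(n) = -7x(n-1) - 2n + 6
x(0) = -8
First-order linear with linear forcing.
Homogeneous solution: x_h(n) = A·(-7)^n.
Try particular x_p(n) = pn + q. Substituting:
  pn + q = -7(p(n-1) + q) - 2n + 6.
Matching the n-coefficient: p = -7p - 2 ⇒ p = - \frac{1}{4}.
Matching constants: q = 7p - 7q + 6 ⇒ q = \frac{17}{32}.
General: x(n) = A·(-7)^n - \frac{n}{4} + \frac{17}{32}.
Apply x(0) = -8: A + \frac{17}{32} = -8 ⇒ A = - \frac{273}{32}.
So x(n) = - \frac{273 \left(-7\right)^{n}}{32} - \frac{n}{4} + \frac{17}{32}.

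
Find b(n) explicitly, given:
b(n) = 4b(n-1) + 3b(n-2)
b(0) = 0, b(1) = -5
Characteristic equation: x² - 4x - 3 = 0.
Discriminant Δ = (4)² + 4·(3) = 28.
Roots r₁,₂ = (4 ± √28)/2, so r₁ = 2 + \sqrt{7}, r₂ = 2 - \sqrt{7}.
General solution: b(n) = A·r₁^n + B·r₂^n.
From the initial conditions, A + B = 0 and r₁A + r₂B = -5.
Since r₁ - r₂ = √28: A = (-5 - (0)r₂)/√28 = - \frac{5 \sqrt{7}}{14}, and B = 0 - A = \frac{5 \sqrt{7}}{14}.
So b(n) = \left(- \frac{5 \sqrt{7}}{14}\right)\left(2 + \sqrt{7}\right)^n + \left(\frac{5 \sqrt{7}}{14}\right)\left(2 - \sqrt{7}\right)^n.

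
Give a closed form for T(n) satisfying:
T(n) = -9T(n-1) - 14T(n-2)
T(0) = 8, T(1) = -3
Characteristic equation: x² + 9x + 14 = 0, which factors as (x - (-2))(x - (-7)) = 0.
Roots r₁ = -2, r₂ = -7 (distinct).
General solution: T(n) = A·(-2)^n + B·(-7)^n.
From T(0) = 8: A + B = 8.
From T(1) = -3: -2A - 7B = -3.
Solving: A = \frac{53}{5}, B = - \frac{13}{5}.
So T(n) = \frac{53 \left(-2\right)^{n}}{5} - \frac{13 \left(-7\right)^{n}}{5}.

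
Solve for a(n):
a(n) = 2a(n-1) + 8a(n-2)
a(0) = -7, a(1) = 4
Characteristic equation: x² - 2x - 8 = 0, which factors as (x - (-2))(x - (4)) = 0.
Roots r₁ = -2, r₂ = 4 (distinct).
General solution: a(n) = A·(-2)^n + B·(4)^n.
From a(0) = -7: A + B = -7.
From a(1) = 4: -2A + 4B = 4.
Solving: A = - \frac{16}{3}, B = - \frac{5}{3}.
So a(n) = - \frac{16 \left(-2\right)^{n}}{3} - \frac{5 \cdot 4^{n}}{3}.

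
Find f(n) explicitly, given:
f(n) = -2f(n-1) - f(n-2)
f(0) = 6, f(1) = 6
Characteristic equation: x² + 2x + 1 = 0, which is (x - (-1))².
Repeated root r = -1.
General solution: f(n) = (A + Bn)·(-1)^n.
From f(0) = 6: A = 6.
From f(1) = 6: (A + B)·(-1) = 6 ⇒ B = -12.
So f(n) = \left(6 - 12 n\right) \cdot (-1)^n.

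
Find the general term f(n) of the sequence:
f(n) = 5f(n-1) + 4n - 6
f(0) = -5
First-order linear with linear forcing.
Homogeneous solution: f_h(n) = A·(5)^n.
Try particular f_p(n) = pn + q. Substituting:
  pn + q = 5(p(n-1) + q) + 4n - 6.
Matching the n-coefficient: p = 5p + 4 ⇒ p = -1.
Matching constants: q = -5p + 5q - 6 ⇒ q = \frac{1}{4}.
General: f(n) = A·(5)^n - n + \frac{1}{4}.
Apply f(0) = -5: A + \frac{1}{4} = -5 ⇒ A = - \frac{21}{4}.
So f(n) = - \frac{21 \cdot 5^{n}}{4} - n + \frac{1}{4}.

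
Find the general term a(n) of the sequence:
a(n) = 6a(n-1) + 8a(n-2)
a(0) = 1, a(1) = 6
Characteristic equation: x² - 6x - 8 = 0.
Discriminant Δ = (6)² + 4·(8) = 68.
Roots r₁,₂ = (6 ± √68)/2, so r₁ = 3 + \sqrt{17}, r₂ = 3 - \sqrt{17}.
General solution: a(n) = A·r₁^n + B·r₂^n.
From the initial conditions, A + B = 1 and r₁A + r₂B = 6.
Since r₁ - r₂ = √68: A = (6 - (1)r₂)/√68 = \frac{3 \sqrt{17}}{34} + \frac{1}{2}, and B = 1 - A = \frac{1}{2} - \frac{3 \sqrt{17}}{34}.
So a(n) = \left(\frac{3 \sqrt{17}}{34} + \frac{1}{2}\right)\left(3 + \sqrt{17}\right)^n + \left(\frac{1}{2} - \frac{3 \sqrt{17}}{34}\right)\left(3 - \sqrt{17}\right)^n.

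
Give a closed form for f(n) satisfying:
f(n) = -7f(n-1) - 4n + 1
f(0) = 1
First-order linear with linear forcing.
Homogeneous solution: f_h(n) = A·(-7)^n.
Try particular f_p(n) = pn + q. Substituting:
  pn + q = -7(p(n-1) + q) - 4n + 1.
Matching the n-coefficient: p = -7p - 4 ⇒ p = - \frac{1}{2}.
Matching constants: q = 7p - 7q + 1 ⇒ q = - \frac{5}{16}.
General: f(n) = A·(-7)^n - \frac{n}{2} - \frac{5}{16}.
Apply f(0) = 1: A - \frac{5}{16} = 1 ⇒ A = \frac{21}{16}.
So f(n) = \frac{21 \left(-7\right)^{n}}{16} - \frac{n}{2} - \frac{5}{16}.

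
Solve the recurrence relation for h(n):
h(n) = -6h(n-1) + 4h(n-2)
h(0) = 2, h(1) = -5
Characteristic equation: x² + 6x - 4 = 0.
Discriminant Δ = (-6)² + 4·(4) = 52.
Roots r₁,₂ = (-6 ± √52)/2, so r₁ = -3 + \sqrt{13}, r₂ = - \sqrt{13} - 3.
General solution: h(n) = A·r₁^n + B·r₂^n.
From the initial conditions, A + B = 2 and r₁A + r₂B = -5.
Since r₁ - r₂ = √52: A = (-5 - (2)r₂)/√52 = \frac{\sqrt{13}}{26} + 1, and B = 2 - A = 1 - \frac{\sqrt{13}}{26}.
So h(n) = \left(\frac{\sqrt{13}}{26} + 1\right)\left(-3 + \sqrt{13}\right)^n + \left(1 - \frac{\sqrt{13}}{26}\right)\left(- \sqrt{13} - 3\right)^n.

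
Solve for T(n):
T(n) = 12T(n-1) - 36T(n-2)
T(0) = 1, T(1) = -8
Characteristic equation: x² - 12x + 36 = 0, which is (x - (6))².
Repeated root r = 6.
General solution: T(n) = (A + Bn)·(6)^n.
From T(0) = 1: A = 1.
From T(1) = -8: (A + B)·(6) = -8 ⇒ B = - \frac{7}{3}.
So T(n) = \left(1 - \frac{7 n}{3}\right) \cdot (6)^n.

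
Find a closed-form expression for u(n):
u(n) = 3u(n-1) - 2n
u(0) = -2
First-order linear with linear forcing.
Homogeneous solution: u_h(n) = A·(3)^n.
Try particular u_p(n) = pn + q. Substituting:
  pn + q = 3(p(n-1) + q) - 2n.
Matching the n-coefficient: p = 3p - 2 ⇒ p = 1.
Matching constants: q = -3p + 3q ⇒ q = \frac{3}{2}.
General: u(n) = A·(3)^n + n + \frac{3}{2}.
Apply u(0) = -2: A + \frac{3}{2} = -2 ⇒ A = - \frac{7}{2}.
So u(n) = - \frac{7 \cdot 3^{n}}{2} + n + \frac{3}{2}.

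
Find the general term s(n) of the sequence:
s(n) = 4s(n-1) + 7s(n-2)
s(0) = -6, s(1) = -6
Characteristic equation: x² - 4x - 7 = 0.
Discriminant Δ = (4)² + 4·(7) = 44.
Roots r₁,₂ = (4 ± √44)/2, so r₁ = 2 + \sqrt{11}, r₂ = 2 - \sqrt{11}.
General solution: s(n) = A·r₁^n + B·r₂^n.
From the initial conditions, A + B = -6 and r₁A + r₂B = -6.
Since r₁ - r₂ = √44: A = (-6 - (-6)r₂)/√44 = -3 + \frac{3 \sqrt{11}}{11}, and B = -6 - A = -3 - \frac{3 \sqrt{11}}{11}.
So s(n) = \left(-3 + \frac{3 \sqrt{11}}{11}\right)\left(2 + \sqrt{11}\right)^n + \left(-3 - \frac{3 \sqrt{11}}{11}\right)\left(2 - \sqrt{11}\right)^n.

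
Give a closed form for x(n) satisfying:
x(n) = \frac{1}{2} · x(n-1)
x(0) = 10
Pure geometric recurrence with ratio \frac{1}{2}.
By induction x(n) = x(0) · (\frac{1}{2})^n = 10 \cdot 2^{- n}.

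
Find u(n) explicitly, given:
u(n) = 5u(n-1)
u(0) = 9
This is a homogeneous first-order recurrence with ratio 5.
By induction u(n) = u(0) · (5)^n = 9 \cdot 5^{n}.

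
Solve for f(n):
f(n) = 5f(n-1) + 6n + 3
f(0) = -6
First-order linear with linear forcing.
Homogeneous solution: f_h(n) = A·(5)^n.
Try particular f_p(n) = pn + q. Substituting:
  pn + q = 5(p(n-1) + q) + 6n + 3.
Matching the n-coefficient: p = 5p + 6 ⇒ p = - \frac{3}{2}.
Matching constants: q = -5p + 5q + 3 ⇒ q = - \frac{21}{8}.
General: f(n) = A·(5)^n - \frac{3 n}{2} - \frac{21}{8}.
Apply f(0) = -6: A - \frac{21}{8} = -6 ⇒ A = - \frac{27}{8}.
So f(n) = - \frac{27 \cdot 5^{n}}{8} - \frac{3 n}{2} - \frac{21}{8}.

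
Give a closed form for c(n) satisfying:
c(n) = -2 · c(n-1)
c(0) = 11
Pure geometric recurrence with ratio -2.
By induction c(n) = c(0) · (-2)^n = 11 \left(-2\right)^{n}.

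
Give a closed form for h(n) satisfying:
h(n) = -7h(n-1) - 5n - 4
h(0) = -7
First-order linear with linear forcing.
Homogeneous solution: h_h(n) = A·(-7)^n.
Try particular h_p(n) = pn + q. Substituting:
  pn + q = -7(p(n-1) + q) - 5n - 4.
Matching the n-coefficient: p = -7p - 5 ⇒ p = - \frac{5}{8}.
Matching constants: q = 7p - 7q - 4 ⇒ q = - \frac{67}{64}.
General: h(n) = A·(-7)^n - \frac{5 n}{8} - \frac{67}{64}.
Apply h(0) = -7: A - \frac{67}{64} = -7 ⇒ A = - \frac{381}{64}.
So h(n) = - \frac{381 \left(-7\right)^{n}}{64} - \frac{5 n}{8} - \frac{67}{64}.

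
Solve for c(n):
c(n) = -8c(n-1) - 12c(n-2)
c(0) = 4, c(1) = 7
Characteristic equation: x² + 8x + 12 = 0, which factors as (x - (-6))(x - (-2)) = 0.
Roots r₁ = -6, r₂ = -2 (distinct).
General solution: c(n) = A·(-6)^n + B·(-2)^n.
From c(0) = 4: A + B = 4.
From c(1) = 7: -6A - 2B = 7.
Solving: A = - \frac{15}{4}, B = \frac{31}{4}.
So c(n) = \frac{31 \left(-2\right)^{n}}{4} - \frac{15 \left(-6\right)^{n}}{4}.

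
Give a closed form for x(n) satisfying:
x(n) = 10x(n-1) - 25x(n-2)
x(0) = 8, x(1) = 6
Characteristic equation: x² - 10x + 25 = 0, which is (x - (5))².
Repeated root r = 5.
General solution: x(n) = (A + Bn)·(5)^n.
From x(0) = 8: A = 8.
From x(1) = 6: (A + B)·(5) = 6 ⇒ B = - \frac{34}{5}.
So x(n) = \left(8 - \frac{34 n}{5}\right) \cdot (5)^n.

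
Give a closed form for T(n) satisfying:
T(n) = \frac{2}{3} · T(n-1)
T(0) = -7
Pure geometric recurrence with ratio \frac{2}{3}.
By induction T(n) = T(0) · (\frac{2}{3})^n = - 7 \left(\frac{2}{3}\right)^{n}.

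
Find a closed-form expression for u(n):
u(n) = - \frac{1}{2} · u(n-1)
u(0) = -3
Pure geometric recurrence with ratio - \frac{1}{2}.
By induction u(n) = u(0) · (- \frac{1}{2})^n = - 3 \left(- \frac{1}{2}\right)^{n}.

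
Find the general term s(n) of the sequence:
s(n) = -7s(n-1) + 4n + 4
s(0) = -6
First-order linear with linear forcing.
Homogeneous solution: s_h(n) = A·(-7)^n.
Try particular s_p(n) = pn + q. Substituting:
  pn + q = -7(p(n-1) + q) + 4n + 4.
Matching the n-coefficient: p = -7p + 4 ⇒ p = \frac{1}{2}.
Matching constants: q = 7p - 7q + 4 ⇒ q = \frac{15}{16}.
General: s(n) = A·(-7)^n + \frac{n}{2} + \frac{15}{16}.
Apply s(0) = -6: A + \frac{15}{16} = -6 ⇒ A = - \frac{111}{16}.
So s(n) = - \frac{111 \left(-7\right)^{n}}{16} + \frac{n}{2} + \frac{15}{16}.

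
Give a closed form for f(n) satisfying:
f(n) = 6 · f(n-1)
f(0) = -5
Pure geometric recurrence with ratio 6.
By induction f(n) = f(0) · (6)^n = - 5 \cdot 6^{n}.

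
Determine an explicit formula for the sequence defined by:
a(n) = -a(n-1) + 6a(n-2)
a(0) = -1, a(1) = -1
Characteristic equation: x² + x - 6 = 0, which factors as (x - (2))(x - (-3)) = 0.
Roots r₁ = 2, r₂ = -3 (distinct).
General solution: a(n) = A·(2)^n + B·(-3)^n.
From a(0) = -1: A + B = -1.
From a(1) = -1: 2A - 3B = -1.
Solving: A = - \frac{4}{5}, B = - \frac{1}{5}.
So a(n) = - \frac{\left(-3\right)^{n}}{5} - \frac{4 \cdot 2^{n}}{5}.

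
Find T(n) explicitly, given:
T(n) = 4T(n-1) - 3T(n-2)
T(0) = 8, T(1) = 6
Characteristic equation: x² - 4x + 3 = 0, which factors as (x - (3))(x - (1)) = 0.
Roots r₁ = 3, r₂ = 1 (distinct).
General solution: T(n) = A·(3)^n + B·(1)^n.
From T(0) = 8: A + B = 8.
From T(1) = 6: 3A + B = 6.
Solving: A = -1, B = 9.
So T(n) = 9 - 3^{n}.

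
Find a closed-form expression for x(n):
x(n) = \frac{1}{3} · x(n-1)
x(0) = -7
Pure geometric recurrence with ratio \frac{1}{3}.
By induction x(n) = x(0) · (\frac{1}{3})^n = - 7 \cdot 3^{- n}.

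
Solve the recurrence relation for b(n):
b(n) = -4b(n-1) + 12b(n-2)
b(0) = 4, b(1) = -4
Characteristic equation: x² + 4x - 12 = 0, which factors as (x - (2))(x - (-6)) = 0.
Roots r₁ = 2, r₂ = -6 (distinct).
General solution: b(n) = A·(2)^n + B·(-6)^n.
From b(0) = 4: A + B = 4.
From b(1) = -4: 2A - 6B = -4.
Solving: A = \frac{5}{2}, B = \frac{3}{2}.
So b(n) = \frac{3 \left(-6\right)^{n}}{2} + \frac{5 \cdot 2^{n}}{2}.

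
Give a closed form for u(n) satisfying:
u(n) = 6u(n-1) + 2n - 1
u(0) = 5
First-order linear with linear forcing.
Homogeneous solution: u_h(n) = A·(6)^n.
Try particular u_p(n) = pn + q. Substituting:
  pn + q = 6(p(n-1) + q) + 2n - 1.
Matching the n-coefficient: p = 6p + 2 ⇒ p = - \frac{2}{5}.
Matching constants: q = -6p + 6q - 1 ⇒ q = - \frac{7}{25}.
General: u(n) = A·(6)^n - \frac{2 n}{5} - \frac{7}{25}.
Apply u(0) = 5: A - \frac{7}{25} = 5 ⇒ A = \frac{132}{25}.
So u(n) = \frac{132 \cdot 6^{n}}{25} - \frac{2 n}{5} - \frac{7}{25}.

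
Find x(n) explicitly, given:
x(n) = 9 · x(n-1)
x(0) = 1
Pure geometric recurrence with ratio 9.
By induction x(n) = x(0) · (9)^n = 9^{n}.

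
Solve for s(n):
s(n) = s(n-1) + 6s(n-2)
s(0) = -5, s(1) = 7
Characteristic equation: x² - x - 6 = 0, which factors as (x - (-2))(x - (3)) = 0.
Roots r₁ = -2, r₂ = 3 (distinct).
General solution: s(n) = A·(-2)^n + B·(3)^n.
From s(0) = -5: A + B = -5.
From s(1) = 7: -2A + 3B = 7.
Solving: A = - \frac{22}{5}, B = - \frac{3}{5}.
So s(n) = - \frac{22 \left(-2\right)^{n}}{5} - \frac{3 \cdot 3^{n}}{5}.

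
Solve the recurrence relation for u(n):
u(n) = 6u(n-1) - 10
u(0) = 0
First-order linear non-homogeneous.
Homogeneous solution: u_h(n) = A·(6)^n.
Try constant particular solution u_p = K: K = 6K - 10 ⇒ K = 2.
General: u(n) = A·(6)^n + 2.
Apply u(0) = 0: A + 2 = 0 ⇒ A = -2.
So u(n) = 2 - 2 \cdot 6^{n}.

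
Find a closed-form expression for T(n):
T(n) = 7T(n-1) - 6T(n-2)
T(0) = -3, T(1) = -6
Characteristic equation: x² - 7x + 6 = 0, which factors as (x - (6))(x - (1)) = 0.
Roots r₁ = 6, r₂ = 1 (distinct).
General solution: T(n) = A·(6)^n + B·(1)^n.
From T(0) = -3: A + B = -3.
From T(1) = -6: 6A + B = -6.
Solving: A = - \frac{3}{5}, B = - \frac{12}{5}.
So T(n) = - \frac{3 \cdot 6^{n}}{5} - \frac{12}{5}.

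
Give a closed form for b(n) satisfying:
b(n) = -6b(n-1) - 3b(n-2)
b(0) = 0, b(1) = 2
Characteristic equation: x² + 6x + 3 = 0.
Discriminant Δ = (-6)² + 4·(-3) = 24.
Roots r₁,₂ = (-6 ± √24)/2, so r₁ = -3 + \sqrt{6}, r₂ = -3 - \sqrt{6}.
General solution: b(n) = A·r₁^n + B·r₂^n.
From the initial conditions, A + B = 0 and r₁A + r₂B = 2.
Since r₁ - r₂ = √24: A = (2 - (0)r₂)/√24 = \frac{\sqrt{6}}{6}, and B = 0 - A = - \frac{\sqrt{6}}{6}.
So b(n) = \left(\frac{\sqrt{6}}{6}\right)\left(-3 + \sqrt{6}\right)^n + \left(- \frac{\sqrt{6}}{6}\right)\left(-3 - \sqrt{6}\right)^n.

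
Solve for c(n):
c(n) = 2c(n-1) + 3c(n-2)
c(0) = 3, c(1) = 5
Characteristic equation: x² - 2x - 3 = 0, which factors as (x - (-1))(x - (3)) = 0.
Roots r₁ = -1, r₂ = 3 (distinct).
General solution: c(n) = A·(-1)^n + B·(3)^n.
From c(0) = 3: A + B = 3.
From c(1) = 5: -A + 3B = 5.
Solving: A = 1, B = 2.
So c(n) = \left(-1\right)^{n} + 2 \cdot 3^{n}.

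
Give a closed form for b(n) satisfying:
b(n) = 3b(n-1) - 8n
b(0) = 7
First-order linear with linear forcing.
Homogeneous solution: b_h(n) = A·(3)^n.
Try particular b_p(n) = pn + q. Substituting:
  pn + q = 3(p(n-1) + q) - 8n.
Matching the n-coefficient: p = 3p - 8 ⇒ p = 4.
Matching constants: q = -3p + 3q ⇒ q = 6.
General: b(n) = A·(3)^n + 4 n + 6.
Apply b(0) = 7: A + 6 = 7 ⇒ A = 1.
So b(n) = 3^{n} + 4 n + 6.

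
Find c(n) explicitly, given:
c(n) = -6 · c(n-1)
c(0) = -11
Pure geometric recurrence with ratio -6.
By induction c(n) = c(0) · (-6)^n = - 11 \left(-6\right)^{n}.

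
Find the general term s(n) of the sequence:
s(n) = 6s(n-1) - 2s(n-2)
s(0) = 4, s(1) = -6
Characteristic equation: x² - 6x + 2 = 0.
Discriminant Δ = (6)² + 4·(-2) = 28.
Roots r₁,₂ = (6 ± √28)/2, so r₁ = \sqrt{7} + 3, r₂ = 3 - \sqrt{7}.
General solution: s(n) = A·r₁^n + B·r₂^n.
From the initial conditions, A + B = 4 and r₁A + r₂B = -6.
Since r₁ - r₂ = √28: A = (-6 - (4)r₂)/√28 = 2 - \frac{9 \sqrt{7}}{7}, and B = 4 - A = 2 + \frac{9 \sqrt{7}}{7}.
So s(n) = \left(2 - \frac{9 \sqrt{7}}{7}\right)\left(\sqrt{7} + 3\right)^n + \left(2 + \frac{9 \sqrt{7}}{7}\right)\left(3 - \sqrt{7}\right)^n.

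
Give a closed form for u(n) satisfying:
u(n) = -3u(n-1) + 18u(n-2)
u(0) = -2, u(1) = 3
Characteristic equation: x² + 3x - 18 = 0, which factors as (x - (3))(x - (-6)) = 0.
Roots r₁ = 3, r₂ = -6 (distinct).
General solution: u(n) = A·(3)^n + B·(-6)^n.
From u(0) = -2: A + B = -2.
From u(1) = 3: 3A - 6B = 3.
Solving: A = -1, B = -1.
So u(n) = - \left(-6\right)^{n} - 3^{n}.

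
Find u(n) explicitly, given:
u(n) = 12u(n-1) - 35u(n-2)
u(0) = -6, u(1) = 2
Characteristic equation: x² - 12x + 35 = 0, which factors as (x - (5))(x - (7)) = 0.
Roots r₁ = 5, r₂ = 7 (distinct).
General solution: u(n) = A·(5)^n + B·(7)^n.
From u(0) = -6: A + B = -6.
From u(1) = 2: 5A + 7B = 2.
Solving: A = -22, B = 16.
So u(n) = - 22 \cdot 5^{n} + 16 \cdot 7^{n}.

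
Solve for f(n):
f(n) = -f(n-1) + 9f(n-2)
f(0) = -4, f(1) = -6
Characteristic equation: x² + x - 9 = 0.
Discriminant Δ = (-1)² + 4·(9) = 37.
Roots r₁,₂ = (-1 ± √37)/2, so r₁ = - \frac{1}{2} + \frac{\sqrt{37}}{2}, r₂ = - \frac{\sqrt{37}}{2} - \frac{1}{2}.
General solution: f(n) = A·r₁^n + B·r₂^n.
From the initial conditions, A + B = -4 and r₁A + r₂B = -6.
Since r₁ - r₂ = √37: A = (-6 - (-4)r₂)/√37 = -2 - \frac{8 \sqrt{37}}{37}, and B = -4 - A = -2 + \frac{8 \sqrt{37}}{37}.
So f(n) = \left(-2 - \frac{8 \sqrt{37}}{37}\right)\left(- \frac{1}{2} + \frac{\sqrt{37}}{2}\right)^n + \left(-2 + \frac{8 \sqrt{37}}{37}\right)\left(- \frac{\sqrt{37}}{2} - \frac{1}{2}\right)^n.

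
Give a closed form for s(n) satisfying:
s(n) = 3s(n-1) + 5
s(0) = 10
First-order linear non-homogeneous.
Homogeneous solution: s_h(n) = A·(3)^n.
Try constant particular solution s_p = K: K = 3K + 5 ⇒ K = - \frac{5}{2}.
General: s(n) = A·(3)^n - \frac{5}{2}.
Apply s(0) = 10: A - \frac{5}{2} = 10 ⇒ A = \frac{25}{2}.
So s(n) = \frac{25 \cdot 3^{n}}{2} - \frac{5}{2}.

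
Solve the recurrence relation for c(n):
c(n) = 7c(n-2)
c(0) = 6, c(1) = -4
Characteristic equation: x² - 7 = 0.
Discriminant Δ = (0)² + 4·(7) = 28.
Roots r₁,₂ = (0 ± √28)/2, so r₁ = \sqrt{7}, r₂ = - \sqrt{7}.
General solution: c(n) = A·r₁^n + B·r₂^n.
From the initial conditions, A + B = 6 and r₁A + r₂B = -4.
Since r₁ - r₂ = √28: A = (-4 - (6)r₂)/√28 = 3 - \frac{2 \sqrt{7}}{7}, and B = 6 - A = \frac{2 \sqrt{7}}{7} + 3.
So c(n) = \left(3 - \frac{2 \sqrt{7}}{7}\right)\left(\sqrt{7}\right)^n + \left(\frac{2 \sqrt{7}}{7} + 3\right)\left(- \sqrt{7}\right)^n.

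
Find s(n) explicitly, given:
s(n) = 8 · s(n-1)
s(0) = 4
Pure geometric recurrence with ratio 8.
By induction s(n) = s(0) · (8)^n = 4 \cdot 8^{n}.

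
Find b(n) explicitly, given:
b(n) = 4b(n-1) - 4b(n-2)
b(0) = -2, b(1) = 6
Characteristic equation: x² - 4x + 4 = 0, which is (x - (2))².
Repeated root r = 2.
General solution: b(n) = (A + Bn)·(2)^n.
From b(0) = -2: A = -2.
From b(1) = 6: (A + B)·(2) = 6 ⇒ B = 5.
So b(n) = \left(5 n - 2\right) \cdot (2)^n.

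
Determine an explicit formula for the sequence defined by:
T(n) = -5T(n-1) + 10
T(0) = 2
First-order linear non-homogeneous.
Homogeneous solution: T_h(n) = A·(-5)^n.
Try constant particular solution T_p = K: K = -5K + 10 ⇒ K = \frac{5}{3}.
General: T(n) = A·(-5)^n + \frac{5}{3}.
Apply T(0) = 2: A + \frac{5}{3} = 2 ⇒ A = \frac{1}{3}.
So T(n) = \frac{\left(-5\right)^{n}}{3} + \frac{5}{3}.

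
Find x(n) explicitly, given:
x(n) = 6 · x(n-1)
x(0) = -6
Pure geometric recurrence with ratio 6.
By induction x(n) = x(0) · (6)^n = - 6 \cdot 6^{n}.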